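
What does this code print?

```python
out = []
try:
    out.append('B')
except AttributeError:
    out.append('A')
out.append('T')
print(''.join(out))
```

Execution trace: 'B' (try body, no exception) → 'T' (after the try/except). Output: BT

Answer: BT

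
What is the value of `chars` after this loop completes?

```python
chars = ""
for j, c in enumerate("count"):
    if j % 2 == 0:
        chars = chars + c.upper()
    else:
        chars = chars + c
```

Uppercase even positions in 'count'
`chars` takes the values: "" → "C" → "Co" → "CoU" → "CoUn" → "CoUnT"

Answer: "CoUnT"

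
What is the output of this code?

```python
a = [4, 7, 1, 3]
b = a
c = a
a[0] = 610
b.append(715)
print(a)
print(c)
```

Key concept: multiple aliases.
Step by step:
`a = [4, 7, 1, 3]` → a = [4, 7, 1, 3]
`b = a` → b = [4, 7, 1, 3] (same object as a)
`c = a` → c = [4, 7, 1, 3] (same object as a, b)
`a[0] = 610` → a = [610, 7, 1, 3] (same object as b, c); b = [610, 7, 1, 3] (same object as a, c); c = [610, 7, 1, 3] (same object as a, b)
`b.append(715)` → a = [610, 7, 1, 3, 715] (same object as b, c); b = [610, 7, 1, 3, 715] (same object as a, c); c = [610, 7, 1, 3, 715] (same object as a, b)
`print(a)` → prints [610, 7, 1, 3, 715]
`print(c)` → prints [610, 7, 1, 3, 715]

Answer:
[610, 7, 1, 3, 715]
[610, 7, 1, 3, 715]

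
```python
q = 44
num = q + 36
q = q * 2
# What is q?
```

Trace:
`q = 44` → q = 44
`num = q + 36` → num = 80
`q = q * 2` → q = 88
So q = 88

Answer: 88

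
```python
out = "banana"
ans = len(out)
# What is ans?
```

Trace:
`out = "banana"` → out = 'banana'
`ans = len(out)` → ans = 6
So ans = 6

Answer: 6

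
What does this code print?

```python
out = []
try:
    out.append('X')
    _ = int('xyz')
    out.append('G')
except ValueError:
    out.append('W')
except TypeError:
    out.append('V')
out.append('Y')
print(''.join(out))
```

Execution trace: 'X' (try body) → 'W' (except ValueError) → 'Y' (after the try/except). Output: XWY

Answer: XWY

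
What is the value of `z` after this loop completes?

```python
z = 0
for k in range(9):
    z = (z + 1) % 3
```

Increment mod 3, 9 times = 0
`z` takes the values: 0 → 1 → 2 → 0 → 1 → 2 → 0 → 1 → 2 → 0

Answer: 0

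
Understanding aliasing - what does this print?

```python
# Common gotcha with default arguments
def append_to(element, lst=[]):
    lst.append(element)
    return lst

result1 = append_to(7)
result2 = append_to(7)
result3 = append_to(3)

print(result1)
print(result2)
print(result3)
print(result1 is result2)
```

Key concept: mutable default argument gotcha.
Step by step:
`result1 = append_to(7)` → result1 = [7]
`result2 = append_to(7)` → result1 = [7, 7] (same object as result2); result2 = [7, 7] (same object as result1)
`result3 = append_to(3)` → result1 = [7, 7, 3] (same object as result2, result3); result2 = [7, 7, 3] (same object as result1, result3); result3 = [7, 7, 3] (same object as result1, result2)
`print(result1)` → prints [7, 7, 3]
`print(result2)` → prints [7, 7, 3]
`print(result3)` → prints [7, 7, 3]
`print(result1 is result2)` → prints True

Answer:
[7, 7, 3]
[7, 7, 3]
[7, 7, 3]
True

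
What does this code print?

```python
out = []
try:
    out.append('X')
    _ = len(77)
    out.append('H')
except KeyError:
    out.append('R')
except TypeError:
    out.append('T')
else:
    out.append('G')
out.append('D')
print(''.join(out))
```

Execution trace: 'X' (try body) → 'T' (except TypeError) → 'D' (after the try/except). Output: XTD

Answer: XTD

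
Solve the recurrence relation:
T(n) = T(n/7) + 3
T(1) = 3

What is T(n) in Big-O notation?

Each step divides n by 7 and adds 3. After log_7(n) steps we reach T(1)=3. So T(n) = 3·log_7(n) + 3 = O(log n).

Answer: O(log n)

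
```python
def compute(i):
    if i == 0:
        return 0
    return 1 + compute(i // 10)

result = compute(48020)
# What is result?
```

Count of digits of 48020: 5

Answer: 5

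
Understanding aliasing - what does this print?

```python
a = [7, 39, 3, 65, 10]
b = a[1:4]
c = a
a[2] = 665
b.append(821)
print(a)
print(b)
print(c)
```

Key concept: slice vs alias.
Step by step:
`a = [7, 39, 3, 65, 10]` → a = [7, 39, 3, 65, 10]
`b = a[1:4]` → b = [39, 3, 65]
`c = a` → c = [7, 39, 3, 65, 10] (same object as a)
`a[2] = 665` → a = [7, 39, 665, 65, 10] (same object as c); c = [7, 39, 665, 65, 10] (same object as a)
`b.append(821)` → b = [39, 3, 65, 821]
`print(a)` → prints [7, 39, 665, 65, 10]
`print(b)` → prints [39, 3, 65, 821]
`print(c)` → prints [7, 39, 665, 65, 10]

Answer:
[7, 39, 665, 65, 10]
[39, 3, 65, 821]
[7, 39, 665, 65, 10]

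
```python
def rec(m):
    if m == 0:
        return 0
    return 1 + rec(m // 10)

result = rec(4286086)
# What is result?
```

Count of digits of 4286086: 7

Answer: 7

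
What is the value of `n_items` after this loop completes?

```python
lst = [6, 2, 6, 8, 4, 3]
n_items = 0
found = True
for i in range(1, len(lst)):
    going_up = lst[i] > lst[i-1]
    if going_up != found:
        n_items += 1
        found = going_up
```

Count direction changes in [6, 2, 6, 8, 4, 3]
`n_items` takes the values: 0 → 1 → 2 → 3

Answer: 3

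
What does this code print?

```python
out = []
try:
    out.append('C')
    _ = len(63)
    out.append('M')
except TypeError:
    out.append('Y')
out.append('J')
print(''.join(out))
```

Execution trace: 'C' (try body) → 'Y' (except TypeError) → 'J' (after the try/except). Output: CYJ

Answer: CYJ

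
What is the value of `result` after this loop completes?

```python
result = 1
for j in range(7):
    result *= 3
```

3^7 = 2187
`result` takes the values: 1 → 3 → 9 → 27 → 81 → 243 → 729 → 2187

Answer: 2187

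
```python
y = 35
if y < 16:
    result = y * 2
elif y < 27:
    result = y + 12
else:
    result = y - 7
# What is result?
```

Trace:
`y = 35` → y = 35
`if y < 16: ...` → y < 16 is False, y < 27 is False, take else branch → result = 28
So result = 28

Answer: 28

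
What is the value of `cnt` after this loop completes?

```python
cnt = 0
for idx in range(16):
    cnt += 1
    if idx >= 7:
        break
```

Loop breaks when idx reaches 7, cnt is 8
`cnt` takes the values: 0 → 1 → 2 → 3 → 4 → 5 → 6 → 7 → 8

Answer: 8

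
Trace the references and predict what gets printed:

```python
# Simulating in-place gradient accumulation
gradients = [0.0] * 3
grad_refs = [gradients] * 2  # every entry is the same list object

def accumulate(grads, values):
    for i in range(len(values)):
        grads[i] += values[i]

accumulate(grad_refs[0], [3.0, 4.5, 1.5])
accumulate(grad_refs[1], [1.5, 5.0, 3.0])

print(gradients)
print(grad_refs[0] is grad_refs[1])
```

Key concept: gradient accumulation aliasing.
Step by step:
`gradients = [0.0] * 3` → gradients = [0.0, 0.0, 0.0]
`grad_refs = [gradients] * 2` → grad_refs = [[0.0, 0.0, 0.0], [0.0, 0.0, 0.0]]
`accumulate(grad_refs[0], [3.0, 4.5, 1.5])` → gradients = [3.0, 4.5, 1.5]; grad_refs = [[3.0, 4.5, 1.5], [3.0, 4.5, 1.5]]
`accumulate(grad_refs[1], [1.5, 5.0, 3.0])` → gradients = [4.5, 9.5, 4.5]; grad_refs = [[4.5, 9.5, 4.5], [4.5, 9.5, 4.5]]
`print(gradients)` → prints [4.5, 9.5, 4.5]
`print(grad_refs[0] is grad_refs[1])` → prints True

Answer:
[4.5, 9.5, 4.5]
True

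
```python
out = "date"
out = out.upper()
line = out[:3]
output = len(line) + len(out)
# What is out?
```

Trace:
`out = "date"` → out = 'date'
`out = out.upper()` → out = 'DATE'
`line = out[:3]` → line = 'DAT'
`output = len(line) + len(out)` → output = 7
So out = 'DATE'

Answer: 'DATE'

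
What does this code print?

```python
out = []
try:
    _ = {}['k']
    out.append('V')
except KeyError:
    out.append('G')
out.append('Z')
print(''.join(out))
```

Execution trace: 'G' (except KeyError) → 'Z' (after the try/except). Output: GZ

Answer: GZ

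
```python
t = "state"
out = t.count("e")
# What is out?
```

Trace:
`t = "state"` → t = 'state'
`out = t.count("e")` → out = 1
So out = 1

Answer: 1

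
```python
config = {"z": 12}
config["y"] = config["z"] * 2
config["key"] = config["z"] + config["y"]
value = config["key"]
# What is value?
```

Trace:
`config = {"z": 12}` → config = {'z': 12}
`config["y"] = config["z"] * 2` → config = {'z': 12, 'y': 24}
`config["key"] = config["z"] + config["y"]` → config = {'z': 12, 'y': 24, 'key': 36}
`value = config["key"]` → value = 36
So value = 36

Answer: 36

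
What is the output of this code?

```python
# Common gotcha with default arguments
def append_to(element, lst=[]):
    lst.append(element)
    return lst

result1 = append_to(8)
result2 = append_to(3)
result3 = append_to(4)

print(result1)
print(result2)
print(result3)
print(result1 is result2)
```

Key concept: mutable default argument gotcha.
Step by step:
`result1 = append_to(8)` → result1 = [8]
`result2 = append_to(3)` → result1 = [8, 3] (same object as result2); result2 = [8, 3] (same object as result1)
`result3 = append_to(4)` → result1 = [8, 3, 4] (same object as result2, result3); result2 = [8, 3, 4] (same object as result1, result3); result3 = [8, 3, 4] (same object as result1, result2)
`print(result1)` → prints [8, 3, 4]
`print(result2)` → prints [8, 3, 4]
`print(result3)` → prints [8, 3, 4]
`print(result1 is result2)` → prints True

Answer:
[8, 3, 4]
[8, 3, 4]
[8, 3, 4]
True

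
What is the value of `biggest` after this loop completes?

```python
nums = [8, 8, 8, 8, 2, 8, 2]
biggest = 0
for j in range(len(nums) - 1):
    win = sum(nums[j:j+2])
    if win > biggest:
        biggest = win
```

Max sum of 2-element window in [8, 8, 8, 8, 2, 8, 2]
`biggest` takes the values: 0 → 16

Answer: 16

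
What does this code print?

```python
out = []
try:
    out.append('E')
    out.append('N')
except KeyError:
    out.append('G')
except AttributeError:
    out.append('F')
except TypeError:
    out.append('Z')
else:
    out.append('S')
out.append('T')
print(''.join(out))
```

Execution trace: 'E' (try body) → 'N' (try body, no exception) → 'S' (else) → 'T' (after the try/except). Output: ENST

Answer: ENST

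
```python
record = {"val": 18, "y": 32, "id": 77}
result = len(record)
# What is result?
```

Trace:
`record = {"val": 18, "y": 32, "id": 77}` → record = {'val': 18, 'y': 32, 'id': 77}
`result = len(record)` → result = 3
So result = 3

Answer: 3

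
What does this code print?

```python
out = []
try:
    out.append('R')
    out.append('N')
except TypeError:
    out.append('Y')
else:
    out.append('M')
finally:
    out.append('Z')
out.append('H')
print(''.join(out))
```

Execution trace: 'R' (try body) → 'N' (try body, no exception) → 'M' (else) → 'Z' (finally) → 'H' (after the try/except). Output: RNMZH

Answer: RNMZH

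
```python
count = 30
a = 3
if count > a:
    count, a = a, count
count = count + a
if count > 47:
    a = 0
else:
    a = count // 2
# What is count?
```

Trace:
`count = 30` → count = 30
`a = 3` → a = 3
`if count > a: ...` → count > a is True → count = 3; a = 30
`count = count + a` → count = 33
`if count > 47: ...` → count > 47 is False, take else branch → a = 16
So count = 33

Answer: 33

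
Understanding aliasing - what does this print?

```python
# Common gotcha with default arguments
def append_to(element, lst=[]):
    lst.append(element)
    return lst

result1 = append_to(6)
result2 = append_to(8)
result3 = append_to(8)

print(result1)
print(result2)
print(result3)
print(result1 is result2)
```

Key concept: mutable default argument gotcha.
Step by step:
`result1 = append_to(6)` → result1 = [6]
`result2 = append_to(8)` → result1 = [6, 8] (same object as result2); result2 = [6, 8] (same object as result1)
`result3 = append_to(8)` → result1 = [6, 8, 8] (same object as result2, result3); result2 = [6, 8, 8] (same object as result1, result3); result3 = [6, 8, 8] (same object as result1, result2)
`print(result1)` → prints [6, 8, 8]
`print(result2)` → prints [6, 8, 8]
`print(result3)` → prints [6, 8, 8]
`print(result1 is result2)` → prints True

Answer:
[6, 8, 8]
[6, 8, 8]
[6, 8, 8]
True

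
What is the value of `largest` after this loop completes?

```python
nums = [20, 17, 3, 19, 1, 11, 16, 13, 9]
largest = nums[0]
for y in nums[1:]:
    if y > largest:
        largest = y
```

Maximum of [20, 17, 3, 19, 1, 11, 16, 13, 9]
`largest` takes the values: 20

Answer: 20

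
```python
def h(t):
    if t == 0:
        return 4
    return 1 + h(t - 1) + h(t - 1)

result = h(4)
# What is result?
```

h(t) = 1 + 2·h(t-1), h(0)=4. Closed form: (4+1)·2^4 - 1 = 79.

Answer: 79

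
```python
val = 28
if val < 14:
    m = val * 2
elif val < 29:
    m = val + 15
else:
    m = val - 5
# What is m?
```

Trace:
`val = 28` → val = 28
`if val < 14: ...` → val < 14 is False, val < 29 is True → m = 43
So m = 43

Answer: 43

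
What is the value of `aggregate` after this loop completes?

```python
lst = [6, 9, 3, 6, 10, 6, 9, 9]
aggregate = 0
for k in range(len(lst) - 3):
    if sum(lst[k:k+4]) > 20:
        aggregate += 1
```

Count windows with sum > 20
`aggregate` takes the values: 0 → 1 → 2 → 3 → 4 → 5

Answer: 5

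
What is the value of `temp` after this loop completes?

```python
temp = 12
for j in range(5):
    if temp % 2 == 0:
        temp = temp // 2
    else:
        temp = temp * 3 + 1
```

Collatz-style transformation from 12
`temp` takes the values: 12 → 6 → 3 → 10 → 5 → 16

Answer: 16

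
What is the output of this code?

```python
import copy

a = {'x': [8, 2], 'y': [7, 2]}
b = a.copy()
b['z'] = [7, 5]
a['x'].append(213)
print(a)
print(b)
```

Key concept: shallow copy of dict with mutable values.
Step by step:
`a = {'x': [8, 2], 'y': [7, 2]}` → a = {'x': [8, 2], 'y': [7, 2]}
`b = a.copy()` → b = {'x': [8, 2], 'y': [7, 2]}
`b['z'] = [7, 5]` → b = {'x': [8, 2], 'y': [7, 2], 'z': [7, 5]}
`a['x'].append(213)` → a = {'x': [8, 2, 213], 'y': [7, 2]}; b = {'x': [8, 2, 213], 'y': [7, 2], 'z': [7, 5]}
`print(a)` → prints {'x': [8, 2, 213], 'y': [7, 2]}
`print(b)` → prints {'x': [8, 2, 213], 'y': [7, 2], 'z': [7, 5]}

Answer:
{'x': [8, 2, 213], 'y': [7, 2]}
{'x': [8, 2, 213], 'y': [7, 2], 'z': [7, 5]}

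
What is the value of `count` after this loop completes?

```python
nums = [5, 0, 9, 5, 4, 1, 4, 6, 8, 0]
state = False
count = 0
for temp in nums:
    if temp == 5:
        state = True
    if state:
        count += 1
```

Count elements after first 5 in [5, 0, 9, 5, 4, 1, 4, 6, 8, 0]
`count` takes the values: 0 → 1 → 2 → 3 → 4 → 5 → 6 → 7 → 8 → 9 → 10

Answer: 10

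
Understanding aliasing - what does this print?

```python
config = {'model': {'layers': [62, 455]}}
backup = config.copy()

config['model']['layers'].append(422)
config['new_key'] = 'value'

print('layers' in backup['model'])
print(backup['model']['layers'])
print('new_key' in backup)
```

Key concept: shallow copy gotcha with nested dict.
Step by step:
`config = {'model': {'layers': [62, 455]}}` → config = {'model': {'layers': [62, 455]}}
`backup = config.copy()` → backup = {'model': {'layers': [62, 455]}}
`config['model']['layers'].append(422)` → config = {'model': {'layers': [62, 455, 422]}}; backup = {'model': {'layers': [62, 455, 422]}}
`config['new_key'] = 'value'` → config = {'model': {'layers': [62, 455, 422]}, 'new_key': 'value'}
`print('layers' in backup['model'])` → prints True
`print(backup['model']['layers'])` → prints [62, 455, 422]
`print('new_key' in backup)` → prints False

Answer:
True
[62, 455, 422]
False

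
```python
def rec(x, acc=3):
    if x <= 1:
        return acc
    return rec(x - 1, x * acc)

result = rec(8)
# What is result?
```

Accumulator trace (n, acc): (8, 3) -> (7, 24) -> (6, 168) -> (5, 1008) -> (4, 5040) -> (3, 20160) -> (2, 60480) -> (1, 120960) -> return 120960

Answer: 120960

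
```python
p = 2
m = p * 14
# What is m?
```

Trace:
`p = 2` → p = 2
`m = p * 14` → m = 28
So m = 28

Answer: 28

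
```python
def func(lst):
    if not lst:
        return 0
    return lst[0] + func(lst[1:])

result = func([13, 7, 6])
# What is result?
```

13 + 7 + 6 + 0 = 26

Answer: 26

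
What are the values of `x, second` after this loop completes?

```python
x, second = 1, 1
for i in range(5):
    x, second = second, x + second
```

Fibonacci: after 5 iterations
`x, second` takes the values: (1, 1) → (1, 2) → (2, 3) → (3, 5) → (5, 8) → (8, 13)

Answer: 8, 13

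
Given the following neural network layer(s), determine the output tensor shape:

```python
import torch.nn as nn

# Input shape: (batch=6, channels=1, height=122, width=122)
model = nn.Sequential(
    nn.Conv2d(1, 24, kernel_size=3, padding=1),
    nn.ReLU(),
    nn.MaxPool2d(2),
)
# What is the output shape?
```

Input: (6, 1, 122, 122) -> after Conv2d: (6, 24, 122, 122) -> after ReLU: (6, 24, 122, 122) -> Output: (6, 24, 61, 61)

Answer: (6, 24, 61, 61)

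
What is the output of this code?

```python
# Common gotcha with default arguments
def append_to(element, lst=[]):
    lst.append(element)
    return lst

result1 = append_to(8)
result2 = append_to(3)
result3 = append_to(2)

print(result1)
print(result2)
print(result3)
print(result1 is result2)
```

Key concept: mutable default argument gotcha.
Step by step:
`result1 = append_to(8)` → result1 = [8]
`result2 = append_to(3)` → result1 = [8, 3] (same object as result2); result2 = [8, 3] (same object as result1)
`result3 = append_to(2)` → result1 = [8, 3, 2] (same object as result2, result3); result2 = [8, 3, 2] (same object as result1, result3); result3 = [8, 3, 2] (same object as result1, result2)
`print(result1)` → prints [8, 3, 2]
`print(result2)` → prints [8, 3, 2]
`print(result3)` → prints [8, 3, 2]
`print(result1 is result2)` → prints True

Answer:
[8, 3, 2]
[8, 3, 2]
[8, 3, 2]
True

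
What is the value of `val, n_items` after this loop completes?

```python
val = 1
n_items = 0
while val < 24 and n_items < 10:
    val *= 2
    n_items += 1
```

Double until >= 24 or 10 iterations
`val, n_items` takes the values: (1, 0) → (2, 0) → (2, 1) → (4, 1) → (4, 2) → (8, 2) → (8, 3) → (16, 3) → (16, 4) → (32, 4) → (32, 5)

Answer: 32, 5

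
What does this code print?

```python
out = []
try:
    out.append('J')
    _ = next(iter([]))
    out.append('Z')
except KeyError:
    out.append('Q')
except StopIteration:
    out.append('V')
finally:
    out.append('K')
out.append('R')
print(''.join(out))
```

Execution trace: 'J' (try body) → 'V' (except StopIteration) → 'K' (finally) → 'R' (after the try/except). Output: JVKR

Answer: JVKR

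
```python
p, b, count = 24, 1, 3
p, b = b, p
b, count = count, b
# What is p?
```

Trace:
`p, b, count = 24, 1, 3` → p = 24; b = 1; count = 3
`p, b = b, p` → p = 1; b = 24
`b, count = count, b` → b = 3; count = 24
So p = 1

Answer: 1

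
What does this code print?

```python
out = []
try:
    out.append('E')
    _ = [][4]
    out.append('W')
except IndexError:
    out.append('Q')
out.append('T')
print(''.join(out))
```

Execution trace: 'E' (try body) → 'Q' (except IndexError) → 'T' (after the try/except). Output: EQT

Answer: EQT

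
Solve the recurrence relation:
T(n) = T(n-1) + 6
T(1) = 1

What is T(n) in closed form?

Unrolling: T(n) = T(1) + 6·(n-1) = 1 + 6(n-1) = 6n - 5.

Answer: T(n) = 6n - 5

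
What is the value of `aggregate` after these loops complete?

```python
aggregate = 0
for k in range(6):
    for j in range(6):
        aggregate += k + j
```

Sum of all k+j for k,j in 6x6
`aggregate` takes the values: 0 → 1 → 3 → 6 → 10 → 15 → 16 → 18 → 21 → 25 → 30 → 36 → 38 → 41 → 45 → 50 → 56 → 63 → 66 → 70 → 75 → 81 → 88 → 96 → 100 → 105 → 111 → 118 → 126 → 135 → 140 → 146 → 153 → 161 → 170 → 180

Answer: 180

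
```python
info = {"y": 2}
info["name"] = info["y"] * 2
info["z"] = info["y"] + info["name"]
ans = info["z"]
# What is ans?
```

Trace:
`info = {"y": 2}` → info = {'y': 2}
`info["name"] = info["y"] * 2` → info = {'y': 2, 'name': 4}
`info["z"] = info["y"] + info["name"]` → info = {'y': 2, 'name': 4, 'z': 6}
`ans = info["z"]` → ans = 6
So ans = 6

Answer: 6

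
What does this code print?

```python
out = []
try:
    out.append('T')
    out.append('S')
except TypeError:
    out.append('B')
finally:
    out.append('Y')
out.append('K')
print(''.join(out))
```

Execution trace: 'T' (try body) → 'S' (try body, no exception) → 'Y' (finally) → 'K' (after the try/except). Output: TSYK

Answer: TSYK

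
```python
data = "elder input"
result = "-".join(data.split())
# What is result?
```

Trace:
`data = "elder input"` → data = 'elder input'
`result = "-".join(data.split())` → result = 'elder-input'
So result = 'elder-input'

Answer: 'elder-input'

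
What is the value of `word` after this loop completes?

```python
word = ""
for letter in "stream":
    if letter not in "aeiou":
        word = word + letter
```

Remove vowels from 'stream'
`word` takes the values: "" → "s" → "st" → "str" → "strm"

Answer: "strm"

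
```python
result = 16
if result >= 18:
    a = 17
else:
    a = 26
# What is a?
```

Trace:
`result = 16` → result = 16
`if result >= 18: ...` → result >= 18 is False, take else branch → a = 26
So a = 26

Answer: 26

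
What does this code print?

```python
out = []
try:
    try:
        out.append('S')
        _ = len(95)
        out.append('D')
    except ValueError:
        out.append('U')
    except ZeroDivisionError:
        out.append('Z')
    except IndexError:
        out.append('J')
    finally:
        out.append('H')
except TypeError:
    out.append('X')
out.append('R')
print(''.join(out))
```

Execution trace: 'S' (try body) → 'H' (finally) → 'X' (outer except TypeError) → 'R' (after the try/except). Output: SHXR

Answer: SHXR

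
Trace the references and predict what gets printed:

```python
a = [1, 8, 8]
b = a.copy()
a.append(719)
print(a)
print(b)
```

Key concept: list.copy() creates independent copy.
Step by step:
`a = [1, 8, 8]` → a = [1, 8, 8]
`b = a.copy()` → b = [1, 8, 8]
`a.append(719)` → a = [1, 8, 8, 719]
`print(a)` → prints [1, 8, 8, 719]
`print(b)` → prints [1, 8, 8]

Answer:
[1, 8, 8, 719]
[1, 8, 8]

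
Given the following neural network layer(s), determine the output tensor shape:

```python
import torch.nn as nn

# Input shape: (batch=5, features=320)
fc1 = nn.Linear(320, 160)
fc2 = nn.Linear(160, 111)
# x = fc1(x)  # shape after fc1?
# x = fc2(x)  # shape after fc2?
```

Input: (5, 320) -> after fc1: (5, 160) -> Output: (5, 111)

Answer: (5, 111)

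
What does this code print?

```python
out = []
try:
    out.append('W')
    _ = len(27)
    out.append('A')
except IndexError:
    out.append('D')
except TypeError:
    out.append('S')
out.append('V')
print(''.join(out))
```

Execution trace: 'W' (try body) → 'S' (except TypeError) → 'V' (after the try/except). Output: WSV

Answer: WSV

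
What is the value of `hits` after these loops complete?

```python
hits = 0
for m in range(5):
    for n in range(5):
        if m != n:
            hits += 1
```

5² - 5 (exclude diagonal)
`hits` takes the values: 0 → 1 → 2 → 3 → 4 → 5 → 6 → 7 → 8 → 9 → 10 → 11 → 12 → 13 → 14 → 15 → 16 → 17 → 18 → 19 → 20

Answer: 20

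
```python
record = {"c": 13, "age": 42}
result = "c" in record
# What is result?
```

Trace:
`record = {"c": 13, "age": 42}` → record = {'c': 13, 'age': 42}
`result = "c" in record` → result = True
So result = True

Answer: True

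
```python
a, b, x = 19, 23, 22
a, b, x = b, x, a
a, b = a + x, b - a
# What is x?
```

Trace:
`a, b, x = 19, 23, 22` → a = 19; b = 23; x = 22
`a, b, x = b, x, a` → a = 23; b = 22; x = 19
`a, b = a + x, b - a` → a = 42; b = -1
So x = 19

Answer: 19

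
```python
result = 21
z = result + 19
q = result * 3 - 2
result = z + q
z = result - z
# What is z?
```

Trace:
`result = 21` → result = 21
`z = result + 19` → z = 40
`q = result * 3 - 2` → q = 61
`result = z + q` → result = 101
`z = result - z` → z = 61
So z = 61

Answer: 61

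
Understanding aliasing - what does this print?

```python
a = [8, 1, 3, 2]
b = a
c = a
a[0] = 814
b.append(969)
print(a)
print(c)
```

Key concept: multiple aliases.
Step by step:
`a = [8, 1, 3, 2]` → a = [8, 1, 3, 2]
`b = a` → b = [8, 1, 3, 2] (same object as a)
`c = a` → c = [8, 1, 3, 2] (same object as a, b)
`a[0] = 814` → a = [814, 1, 3, 2] (same object as b, c); b = [814, 1, 3, 2] (same object as a, c); c = [814, 1, 3, 2] (same object as a, b)
`b.append(969)` → a = [814, 1, 3, 2, 969] (same object as b, c); b = [814, 1, 3, 2, 969] (same object as a, c); c = [814, 1, 3, 2, 969] (same object as a, b)
`print(a)` → prints [814, 1, 3, 2, 969]
`print(c)` → prints [814, 1, 3, 2, 969]

Answer:
[814, 1, 3, 2, 969]
[814, 1, 3, 2, 969]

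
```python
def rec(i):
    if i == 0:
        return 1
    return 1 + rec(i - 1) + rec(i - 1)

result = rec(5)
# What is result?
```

rec(i) = 1 + 2·rec(i-1), rec(0)=1. Closed form: (1+1)·2^5 - 1 = 63.

Answer: 63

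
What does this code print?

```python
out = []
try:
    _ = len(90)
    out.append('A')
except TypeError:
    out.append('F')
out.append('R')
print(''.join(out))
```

Execution trace: 'F' (except TypeError) → 'R' (after the try/except). Output: FR

Answer: FR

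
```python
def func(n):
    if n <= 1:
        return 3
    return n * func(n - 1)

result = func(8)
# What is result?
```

func(8) = 8 * 7 * 6 * 5 * 4 * 3 * 2 * 3 = 120960

Answer: 120960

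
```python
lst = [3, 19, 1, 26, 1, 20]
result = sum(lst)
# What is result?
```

Trace:
`lst = [3, 19, 1, 26, 1, 20]` → lst = [3, 19, 1, 26, 1, 20]
`result = sum(lst)` → result = 70
So result = 70

Answer: 70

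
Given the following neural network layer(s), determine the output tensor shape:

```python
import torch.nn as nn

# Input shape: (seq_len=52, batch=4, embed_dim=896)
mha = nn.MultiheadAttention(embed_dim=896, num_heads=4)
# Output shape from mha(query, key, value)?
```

Input: (52, 4, 896) -> Output: (52, 4, 896)

Answer: (52, 4, 896)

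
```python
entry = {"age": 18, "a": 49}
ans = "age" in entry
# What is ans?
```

Trace:
`entry = {"age": 18, "a": 49}` → entry = {'age': 18, 'a': 49}
`ans = "age" in entry` → ans = True
So ans = True

Answer: True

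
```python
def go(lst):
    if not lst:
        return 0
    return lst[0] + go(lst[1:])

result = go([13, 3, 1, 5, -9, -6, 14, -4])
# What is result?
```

13 + 3 + 1 + 5 + (-9) + (-6) + 14 + (-4) + 0 = 17

Answer: 17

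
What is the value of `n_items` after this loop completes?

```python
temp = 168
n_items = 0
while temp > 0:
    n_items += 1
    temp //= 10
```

Count digits by repeated division by 10
`n_items` takes the values: 0 → 1 → 2 → 3

Answer: 3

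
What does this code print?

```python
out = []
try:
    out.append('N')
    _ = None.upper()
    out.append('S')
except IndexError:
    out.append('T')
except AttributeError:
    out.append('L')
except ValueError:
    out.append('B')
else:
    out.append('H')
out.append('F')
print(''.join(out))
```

Execution trace: 'N' (try body) → 'L' (except AttributeError) → 'F' (after the try/except). Output: NLF

Answer: NLF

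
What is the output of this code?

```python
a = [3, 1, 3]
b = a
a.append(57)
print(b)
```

Key concept: basic list aliasing.
Step by step:
`a = [3, 1, 3]` → a = [3, 1, 3]
`b = a` → b = [3, 1, 3] (same object as a)
`a.append(57)` → a = [3, 1, 3, 57] (same object as b); b = [3, 1, 3, 57] (same object as a)
`print(b)` → prints [3, 1, 3, 57]

Answer: [3, 1, 3, 57]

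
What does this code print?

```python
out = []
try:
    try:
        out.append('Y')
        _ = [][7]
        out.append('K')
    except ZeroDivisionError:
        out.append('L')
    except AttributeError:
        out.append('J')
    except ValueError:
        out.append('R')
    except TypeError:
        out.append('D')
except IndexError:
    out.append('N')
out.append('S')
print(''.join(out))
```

Execution trace: 'Y' (try body) → 'N' (outer except IndexError) → 'S' (after the try/except). Output: YNS

Answer: YNS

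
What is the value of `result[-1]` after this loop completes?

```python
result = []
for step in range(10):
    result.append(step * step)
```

Last element of squares 0 to 9
`result` takes the values: [] → [0] → [0, 1] → [0, 1, 4] → [0, 1, 4, 9] → [0, 1, 4, 9, 16] → [0, 1, 4, 9, 16, 25] → [0, 1, 4, 9, 16, 25, 36] → [0, 1, 4, 9, 16, 25, 36, 49] → [0, 1, 4, 9, 16, 25, 36, 49, 64] → [0, 1, 4, 9, 16, 25, 36, 49, 64, 81]
So `result[-1]` = 81

Answer: 81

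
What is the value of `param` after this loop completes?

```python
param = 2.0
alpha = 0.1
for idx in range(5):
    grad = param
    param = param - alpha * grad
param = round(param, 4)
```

Gradient descent: w = 2.0 * (1 - 0.1)^5
`param` takes the values: 2.0 → 1.8 → 1.62 → 1.458 → 1.3122 → 1.18098 → 1.181

Answer: 1.181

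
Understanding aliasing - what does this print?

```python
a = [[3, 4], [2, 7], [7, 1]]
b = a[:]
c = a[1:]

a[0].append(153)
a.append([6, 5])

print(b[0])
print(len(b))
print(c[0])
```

Key concept: slice with nested mutation.
Step by step:
`a = [[3, 4], [2, 7], [7, 1]]` → a = [[3, 4], [2, 7], [7, 1]]
`b = a[:]` → b = [[3, 4], [2, 7], [7, 1]]
`c = a[1:]` → c = [[2, 7], [7, 1]]
`a[0].append(153)` → a = [[3, 4, 153], [2, 7], [7, 1]]; b = [[3, 4, 153], [2, 7], [7, 1]]
`a.append([6, 5])` → a = [[3, 4, 153], [2, 7], [7, 1], [6, 5]]
`print(b[0])` → prints [3, 4, 153]
`print(len(b))` → prints 3
`print(c[0])` → prints [2, 7]

Answer:
[3, 4, 153]
3
[2, 7]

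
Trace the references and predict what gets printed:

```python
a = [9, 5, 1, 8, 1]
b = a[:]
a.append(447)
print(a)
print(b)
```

Key concept: slice [:] creates copy.
Step by step:
`a = [9, 5, 1, 8, 1]` → a = [9, 5, 1, 8, 1]
`b = a[:]` → b = [9, 5, 1, 8, 1]
`a.append(447)` → a = [9, 5, 1, 8, 1, 447]
`print(a)` → prints [9, 5, 1, 8, 1, 447]
`print(b)` → prints [9, 5, 1, 8, 1]

Answer:
[9, 5, 1, 8, 1, 447]
[9, 5, 1, 8, 1]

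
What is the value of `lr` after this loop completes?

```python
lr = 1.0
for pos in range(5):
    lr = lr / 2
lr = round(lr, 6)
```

Halving LR 5 times: 1 / 2^5
`lr` takes the values: 1.0 → 0.5 → 0.25 → 0.125 → 0.0625 → 0.03125

Answer: 0.03125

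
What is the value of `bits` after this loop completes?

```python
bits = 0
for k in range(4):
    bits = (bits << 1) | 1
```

Build 4 consecutive 1-bits: 0b1111
`bits` takes the values: 0 → 1 → 3 → 7 → 15

Answer: 15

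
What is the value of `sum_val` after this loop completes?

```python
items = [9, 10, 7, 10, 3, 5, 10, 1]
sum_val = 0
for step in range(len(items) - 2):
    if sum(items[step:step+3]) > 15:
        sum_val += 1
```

Count windows with sum > 15
`sum_val` takes the values: 0 → 1 → 2 → 3 → 4 → 5 → 6

Answer: 6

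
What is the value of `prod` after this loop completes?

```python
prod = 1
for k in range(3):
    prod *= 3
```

3^3 = 27
`prod` takes the values: 1 → 3 → 9 → 27

Answer: 27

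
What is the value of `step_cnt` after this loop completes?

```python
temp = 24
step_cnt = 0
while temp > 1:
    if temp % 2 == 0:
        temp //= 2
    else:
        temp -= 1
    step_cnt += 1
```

Steps to reduce 24 to 1
`step_cnt` takes the values: 0 → 1 → 2 → 3 → 4 → 5

Answer: 5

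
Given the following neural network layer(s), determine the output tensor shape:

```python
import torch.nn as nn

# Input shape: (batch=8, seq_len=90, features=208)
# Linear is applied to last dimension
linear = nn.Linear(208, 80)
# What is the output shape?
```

Input: (8, 90, 208) -> Output: (8, 90, 80)

Answer: (8, 90, 80)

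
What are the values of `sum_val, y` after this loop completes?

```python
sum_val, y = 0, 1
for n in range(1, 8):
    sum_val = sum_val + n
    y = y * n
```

Sum and factorial of 1 to 7
`sum_val, y` takes the values: (0, 1) → (1, 1) → (3, 1) → (3, 2) → (6, 2) → (6, 6) → (10, 6) → (10, 24) → (15, 24) → (15, 120) → (21, 120) → (21, 720) → (28, 720) → (28, 5040)

Answer: 28, 5040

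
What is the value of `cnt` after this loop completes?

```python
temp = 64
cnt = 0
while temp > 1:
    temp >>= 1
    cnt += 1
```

Count right shifts until 1
`cnt` takes the values: 0 → 1 → 2 → 3 → 4 → 5 → 6

Answer: 6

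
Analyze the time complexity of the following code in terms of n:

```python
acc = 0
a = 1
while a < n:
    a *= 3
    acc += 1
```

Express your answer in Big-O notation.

Each loop level contributes: log n. Multiplying the contributions gives O(log n).

Answer: O(log n)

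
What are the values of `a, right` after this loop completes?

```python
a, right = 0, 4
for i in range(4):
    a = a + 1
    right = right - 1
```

a goes 0→4, right goes 4→0
`a, right` takes the values: (0, 4) → (1, 4) → (1, 3) → (2, 3) → (2, 2) → (3, 2) → (3, 1) → (4, 1) → (4, 0)

Answer: 4, 0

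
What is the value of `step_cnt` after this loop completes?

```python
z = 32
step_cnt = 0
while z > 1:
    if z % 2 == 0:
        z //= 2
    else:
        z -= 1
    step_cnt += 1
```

Steps to reduce 32 to 1
`step_cnt` takes the values: 0 → 1 → 2 → 3 → 4 → 5

Answer: 5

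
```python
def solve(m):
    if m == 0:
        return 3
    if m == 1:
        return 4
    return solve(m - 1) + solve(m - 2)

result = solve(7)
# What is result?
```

Build up from base cases: solve(0)=3, solve(1)=4, solve(2)=7, solve(3)=11, solve(4)=18, solve(5)=29, solve(6)=47, ..., solve(7)=76

Answer: 76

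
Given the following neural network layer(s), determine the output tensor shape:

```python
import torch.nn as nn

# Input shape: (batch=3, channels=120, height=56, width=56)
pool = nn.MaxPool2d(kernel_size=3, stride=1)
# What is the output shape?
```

Input: (3, 120, 56, 56) -> Output: (3, 120, 54, 54)

Answer: (3, 120, 54, 54)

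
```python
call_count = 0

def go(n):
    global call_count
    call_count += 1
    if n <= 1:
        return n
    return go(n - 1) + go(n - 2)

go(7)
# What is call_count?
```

Calls(n) = 1 + Calls(n-1) + Calls(n-2); Calls(0)=Calls(1)=1. For n=7 this gives 41.

Answer: 41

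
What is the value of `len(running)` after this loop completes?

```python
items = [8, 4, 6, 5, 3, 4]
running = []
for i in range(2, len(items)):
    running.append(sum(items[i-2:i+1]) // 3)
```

Number of 3-element averages
`running` takes the values: [] → [6] → [6, 5] → [6, 5, 4] → [6, 5, 4, 4]
So `len(running)` = 4

Answer: 4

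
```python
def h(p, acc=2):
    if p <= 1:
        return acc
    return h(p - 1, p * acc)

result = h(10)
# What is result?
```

Accumulator trace (n, acc): (10, 2) -> (9, 20) -> (8, 180) -> (7, 1440) -> (6, 10080) -> (5, 60480) -> (4, 302400) -> (3, 1209600) -> (2, 3628800) -> (1, 7257600) -> return 7257600

Answer: 7257600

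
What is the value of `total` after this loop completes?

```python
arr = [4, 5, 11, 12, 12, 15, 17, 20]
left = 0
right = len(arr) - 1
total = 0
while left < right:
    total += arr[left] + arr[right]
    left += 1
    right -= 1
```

Sum of pairs from ends
`total` takes the values: 0 → 24 → 46 → 72 → 96

Answer: 96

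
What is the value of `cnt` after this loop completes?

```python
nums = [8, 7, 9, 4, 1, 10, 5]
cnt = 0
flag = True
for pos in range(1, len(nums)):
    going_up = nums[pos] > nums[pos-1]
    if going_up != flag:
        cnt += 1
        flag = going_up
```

Count direction changes in [8, 7, 9, 4, 1, 10, 5]
`cnt` takes the values: 0 → 1 → 2 → 3 → 4 → 5

Answer: 5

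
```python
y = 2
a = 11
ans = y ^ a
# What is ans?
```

Trace:
`y = 2` → y = 2
`a = 11` → a = 11
`ans = y ^ a` → ans = 9
So ans = 9

Answer: 9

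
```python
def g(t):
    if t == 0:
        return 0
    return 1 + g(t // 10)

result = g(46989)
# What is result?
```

Count of digits of 46989: 5

Answer: 5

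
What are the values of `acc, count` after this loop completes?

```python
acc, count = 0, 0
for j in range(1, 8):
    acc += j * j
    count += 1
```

Sum of squares and count
`acc, count` takes the values: (0, 0) → (1, 0) → (1, 1) → (5, 1) → (5, 2) → (14, 2) → (14, 3) → (30, 3) → (30, 4) → (55, 4) → (55, 5) → (91, 5) → (91, 6) → (140, 6) → (140, 7)

Answer: 140, 7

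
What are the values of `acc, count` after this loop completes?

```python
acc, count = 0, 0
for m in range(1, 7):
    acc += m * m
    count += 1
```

Sum of squares and count
`acc, count` takes the values: (0, 0) → (1, 0) → (1, 1) → (5, 1) → (5, 2) → (14, 2) → (14, 3) → (30, 3) → (30, 4) → (55, 4) → (55, 5) → (91, 5) → (91, 6)

Answer: 91, 6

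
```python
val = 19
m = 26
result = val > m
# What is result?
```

Trace:
`val = 19` → val = 19
`m = 26` → m = 26
`result = val > m` → result = False
So result = False

Answer: False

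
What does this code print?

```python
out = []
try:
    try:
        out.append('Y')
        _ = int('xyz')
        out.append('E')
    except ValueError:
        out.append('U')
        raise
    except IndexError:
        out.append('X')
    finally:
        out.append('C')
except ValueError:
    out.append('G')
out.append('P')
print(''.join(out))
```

Execution trace: 'Y' (inner try body) → 'U' (inner except ValueError) → 'C' (inner finally) → 'G' (outer except ValueError) → 'P' (after the try/except). Output: YUCGP

Answer: YUCGP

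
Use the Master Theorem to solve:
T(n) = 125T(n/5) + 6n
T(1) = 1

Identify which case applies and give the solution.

a=125, b=5, f(n)=6n. log_5(125) = 3. Since c=1 < 3, Case 1 applies: T(n) = Θ(n^log_b(a)) = O(n^3).

Answer: O(n^3) - Case 1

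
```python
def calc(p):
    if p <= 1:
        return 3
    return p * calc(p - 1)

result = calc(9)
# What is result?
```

calc(9) = 9 * 8 * 7 * 6 * 5 * 4 * 3 * 2 * 3 = 1088640

Answer: 1088640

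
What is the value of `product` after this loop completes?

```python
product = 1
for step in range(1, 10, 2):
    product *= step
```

Product of 1, 3, 5, ... up to 9
`product` takes the values: 1 → 3 → 15 → 105 → 945

Answer: 945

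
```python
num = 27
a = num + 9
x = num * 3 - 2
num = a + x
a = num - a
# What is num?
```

Trace:
`num = 27` → num = 27
`a = num + 9` → a = 36
`x = num * 3 - 2` → x = 79
`num = a + x` → num = 115
`a = num - a` → a = 79
So num = 115

Answer: 115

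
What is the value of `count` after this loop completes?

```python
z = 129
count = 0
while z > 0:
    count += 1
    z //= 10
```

Count digits by repeated division by 10
`count` takes the values: 0 → 1 → 2 → 3

Answer: 3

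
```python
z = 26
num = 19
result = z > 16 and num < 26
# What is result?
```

Trace:
`z = 26` → z = 26
`num = 19` → num = 19
`result = z > 16 and num < 26` → result = True
So result = True

Answer: True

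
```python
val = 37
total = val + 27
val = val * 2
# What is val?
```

Trace:
`val = 37` → val = 37
`total = val + 27` → total = 64
`val = val * 2` → val = 74
So val = 74

Answer: 74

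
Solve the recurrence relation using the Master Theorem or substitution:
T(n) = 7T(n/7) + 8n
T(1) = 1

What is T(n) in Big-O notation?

By Master Theorem: a=7, b=7, f(n)=8n. Since log_7(7) = 1 and f(n) = Θ(n^1), Case 2 applies. T(n) = O(n log n).

Answer: O(n log n)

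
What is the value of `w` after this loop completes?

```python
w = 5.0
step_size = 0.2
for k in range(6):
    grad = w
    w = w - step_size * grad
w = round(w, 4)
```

Gradient descent: w = 5.0 * (1 - 0.2)^6
`w` takes the values: 5.0 → 4.0 → 3.2 → 2.56 → 2.048 → 1.6384 → 1.31072 → 1.3107

Answer: 1.3107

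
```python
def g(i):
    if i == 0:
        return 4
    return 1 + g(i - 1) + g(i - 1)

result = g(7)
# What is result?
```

g(i) = 1 + 2·g(i-1), g(0)=4. Closed form: (4+1)·2^7 - 1 = 639.

Answer: 639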